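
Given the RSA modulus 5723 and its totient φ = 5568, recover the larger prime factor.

97

φ(n) = (p−1)(q−1) = n − (p+q) + 1, so p + q = 5723 − 5568 + 1 = 156.
p and q are the roots of t² − 156t + 5723 = 0.
Discriminant: 156² − 4·5723 = 24336 − 22892 = 1444; √1444 = 38.
q = (156 − 38)/2 = 59, p = (156 + 38)/2 = 97.
Check: 59 · 97 = 5723.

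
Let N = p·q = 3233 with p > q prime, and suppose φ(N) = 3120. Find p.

61

φ(n) = (p−1)(q−1) = n − (p+q) + 1, so p + q = 3233 − 3120 + 1 = 114.
p and q are the roots of t² − 114t + 3233 = 0.
Discriminant: 114² − 4·3233 = 12996 − 12932 = 64; √64 = 8.
q = (114 − 8)/2 = 53, p = (114 + 8)/2 = 61.
Check: 53 · 61 = 3233.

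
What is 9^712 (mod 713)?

9^1 ≡ 9 (mod 713)
9^2 ≡ 9^2 = 81 ≡ 81 (mod 713)
9^4 ≡ 81^2 = 6561 ≡ 144 (mod 713)
9^8 ≡ 144^2 = 20736 ≡ 59 (mod 713)
9^16 ≡ 59^2 = 3481 ≡ 629 (mod 713)
9^32 ≡ 629^2 = 395641 ≡ 639 (mod 713)
9^64 ≡ 639^2 = 408321 ≡ 485 (mod 713)
9^128 ≡ 485^2 = 235225 ≡ 648 (mod 713)
9^256 ≡ 648^2 = 419904 ≡ 660 (mod 713)
9^512 ≡ 660^2 = 435600 ≡ 670 (mod 713)
712 = 512 + 128 + 64 + 8 in binary powers of 2.
So 9^712 ≡ 670 · 648 · 485 · 59 ≡ 289 (mod 713).
Since 289 ≠ 1, base 9 is a Fermat witness: 713 is composite.

289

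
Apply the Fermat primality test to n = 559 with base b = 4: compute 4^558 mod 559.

508

4^1 ≡ 4 (mod 559)
4^2 ≡ 4^2 = 16 ≡ 16 (mod 559)
4^4 ≡ 16^2 = 256 ≡ 256 (mod 559)
4^8 ≡ 256^2 = 65536 ≡ 133 (mod 559)
4^16 ≡ 133^2 = 17689 ≡ 360 (mod 559)
4^32 ≡ 360^2 = 129600 ≡ 471 (mod 559)
4^64 ≡ 471^2 = 221841 ≡ 477 (mod 559)
4^128 ≡ 477^2 = 227529 ≡ 16 (mod 559)
4^256 ≡ 16^2 = 256 ≡ 256 (mod 559)
4^512 ≡ 256^2 = 65536 ≡ 133 (mod 559)
558 = 512 + 32 + 8 + 4 + 2 in binary powers of 2.
So 4^558 ≡ 133 · 471 · 133 · 256 · 16 ≡ 508 (mod 559).
Since 508 ≠ 1, base 4 is a Fermat witness: 559 is composite.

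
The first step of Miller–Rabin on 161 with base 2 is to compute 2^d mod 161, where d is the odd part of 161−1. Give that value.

161 − 1 = 160 = 2^5 · 5, so d = 5.
2^1 ≡ 2 (mod 161)
2^2 ≡ 2^2 = 4 ≡ 4 (mod 161)
2^4 ≡ 4^2 = 16 ≡ 16 (mod 161)
5 = 4 + 1 in binary powers of 2.
So 2^5 ≡ 16 · 2 ≡ 32 (mod 161).
Squaring chain: 32 → 58 → 144 → 128 → 123; never reaches −1, so base 2 is a Miller–Rabin witness that 161 is composite.

32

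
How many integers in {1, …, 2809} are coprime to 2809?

2756

Factor: 2809 = 53^2.
φ(2809) = 53^1·(53−1) = 2756.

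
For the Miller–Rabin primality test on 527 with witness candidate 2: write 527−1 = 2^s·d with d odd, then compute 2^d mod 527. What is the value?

349

527 − 1 = 526 = 2^1 · 263, so d = 263.
2^1 ≡ 2 (mod 527)
2^2 ≡ 2^2 = 4 ≡ 4 (mod 527)
2^4 ≡ 4^2 = 16 ≡ 16 (mod 527)
2^8 ≡ 16^2 = 256 ≡ 256 (mod 527)
2^16 ≡ 256^2 = 65536 ≡ 188 (mod 527)
2^32 ≡ 188^2 = 35344 ≡ 35 (mod 527)
2^64 ≡ 35^2 = 1225 ≡ 171 (mod 527)
2^128 ≡ 171^2 = 29241 ≡ 256 (mod 527)
2^256 ≡ 256^2 = 65536 ≡ 188 (mod 527)
263 = 256 + 4 + 2 + 1 in binary powers of 2.
So 2^263 ≡ 188 · 16 · 4 · 2 ≡ 349 (mod 527).
Squaring chain: 349; never reaches −1, so base 2 is a Miller–Rabin witness that 527 is composite.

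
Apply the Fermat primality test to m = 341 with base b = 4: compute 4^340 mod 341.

4^1 ≡ 4 (mod 341)
4^2 ≡ 4^2 = 16 ≡ 16 (mod 341)
4^4 ≡ 16^2 = 256 ≡ 256 (mod 341)
4^8 ≡ 256^2 = 65536 ≡ 64 (mod 341)
4^16 ≡ 64^2 = 4096 ≡ 4 (mod 341)
4^32 ≡ 4^2 = 16 ≡ 16 (mod 341)
4^64 ≡ 16^2 = 256 ≡ 256 (mod 341)
4^128 ≡ 256^2 = 65536 ≡ 64 (mod 341)
4^256 ≡ 64^2 = 4096 ≡ 4 (mod 341)
340 = 256 + 64 + 16 + 4 in binary powers of 2.
So 4^340 ≡ 4 · 256 · 4 · 256 ≡ 1 (mod 341).
Since the result is 1, base 4 gives no evidence that 341 is composite.

1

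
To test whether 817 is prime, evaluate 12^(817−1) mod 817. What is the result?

12^1 ≡ 12 (mod 817)
12^2 ≡ 12^2 = 144 ≡ 144 (mod 817)
12^4 ≡ 144^2 = 20736 ≡ 311 (mod 817)
12^8 ≡ 311^2 = 96721 ≡ 315 (mod 817)
12^16 ≡ 315^2 = 99225 ≡ 368 (mod 817)
12^32 ≡ 368^2 = 135424 ≡ 619 (mod 817)
12^64 ≡ 619^2 = 383161 ≡ 805 (mod 817)
12^128 ≡ 805^2 = 648025 ≡ 144 (mod 817)
12^256 ≡ 144^2 = 20736 ≡ 311 (mod 817)
12^512 ≡ 311^2 = 96721 ≡ 315 (mod 817)
816 = 512 + 256 + 32 + 16 in binary powers of 2.
So 12^816 ≡ 315 · 311 · 619 · 368 ≡ 704 (mod 817).
Since 704 ≠ 1, base 12 is a Fermat witness: 817 is composite.

704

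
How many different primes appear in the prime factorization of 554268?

6

554268 = 2^2 · 138567
138567 = 3 · 46189
46189 = 11 · 4199
4199 = 13 · 323
323 = 17 · 19
554268 = 2^2 · 3 · 11 · 13 · 17 · 19, which has 6 distinct prime factors.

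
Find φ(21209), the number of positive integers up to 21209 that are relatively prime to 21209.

Factor: 21209 = 127 · 167.
φ(21209) = (127−1) · (167−1) = 126 · 166 = 20916.

20916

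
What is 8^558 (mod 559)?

428

8^1 ≡ 8 (mod 559)
8^2 ≡ 8^2 = 64 ≡ 64 (mod 559)
8^4 ≡ 64^2 = 4096 ≡ 183 (mod 559)
8^8 ≡ 183^2 = 33489 ≡ 508 (mod 559)
8^16 ≡ 508^2 = 258064 ≡ 365 (mod 559)
8^32 ≡ 365^2 = 133225 ≡ 183 (mod 559)
8^64 ≡ 183^2 = 33489 ≡ 508 (mod 559)
8^128 ≡ 508^2 = 258064 ≡ 365 (mod 559)
8^256 ≡ 365^2 = 133225 ≡ 183 (mod 559)
8^512 ≡ 183^2 = 33489 ≡ 508 (mod 559)
558 = 512 + 32 + 8 + 4 + 2 in binary powers of 2.
So 8^558 ≡ 508 · 183 · 508 · 183 · 64 ≡ 428 (mod 559).
Since 428 ≠ 1, base 8 is a Fermat witness: 559 is composite.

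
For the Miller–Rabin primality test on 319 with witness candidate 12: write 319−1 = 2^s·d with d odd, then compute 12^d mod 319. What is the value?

133

319 − 1 = 318 = 2^1 · 159, so d = 159.
12^1 ≡ 12 (mod 319)
12^2 ≡ 12^2 = 144 ≡ 144 (mod 319)
12^4 ≡ 144^2 = 20736 ≡ 1 (mod 319)
12^8 ≡ 1^2 = 1 ≡ 1 (mod 319)
12^16 ≡ 1^2 = 1 ≡ 1 (mod 319)
12^32 ≡ 1^2 = 1 ≡ 1 (mod 319)
12^64 ≡ 1^2 = 1 ≡ 1 (mod 319)
12^128 ≡ 1^2 = 1 ≡ 1 (mod 319)
159 = 128 + 16 + 8 + 4 + 2 + 1 in binary powers of 2.
So 12^159 ≡ 1 · 1 · 1 · 1 · 144 · 12 ≡ 133 (mod 319).
Squaring chain: 133; never reaches −1, so base 12 is a Miller–Rabin witness that 319 is composite.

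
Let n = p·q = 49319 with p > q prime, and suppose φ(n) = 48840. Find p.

331

φ(n) = (p−1)(q−1) = n − (p+q) + 1, so p + q = 49319 − 48840 + 1 = 480.
p and q are the roots of t² − 480t + 49319 = 0.
Discriminant: 480² − 4·49319 = 230400 − 197276 = 33124; √33124 = 182.
q = (480 − 182)/2 = 149, p = (480 + 182)/2 = 331.
Check: 149 · 331 = 49319.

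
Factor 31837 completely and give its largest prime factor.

31837 = 13 · 2449
2449 = 31 · 79
79 is prime.
So 31837 = 13 · 31 · 79; the largest prime factor is 79.

79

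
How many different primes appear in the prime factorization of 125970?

125970 = 2 · 62985
62985 = 3 · 20995
20995 = 5 · 4199
4199 = 13 · 323
323 = 17 · 19
125970 = 2 · 3 · 5 · 13 · 17 · 19, which has 6 distinct prime factors.

6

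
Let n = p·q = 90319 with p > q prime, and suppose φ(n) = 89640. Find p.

499

φ(n) = (p−1)(q−1) = n − (p+q) + 1, so p + q = 90319 − 89640 + 1 = 680.
p and q are the roots of t² − 680t + 90319 = 0.
Discriminant: 680² − 4·90319 = 462400 − 361276 = 101124; √101124 = 318.
q = (680 − 318)/2 = 181, p = (680 + 318)/2 = 499.
Check: 181 · 499 = 90319.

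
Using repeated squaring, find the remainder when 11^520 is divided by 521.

1

11^1 ≡ 11 (mod 521)
11^2 ≡ 11^2 = 121 ≡ 121 (mod 521)
11^4 ≡ 121^2 = 14641 ≡ 53 (mod 521)
11^8 ≡ 53^2 = 2809 ≡ 204 (mod 521)
11^16 ≡ 204^2 = 41616 ≡ 457 (mod 521)
11^32 ≡ 457^2 = 208849 ≡ 449 (mod 521)
11^64 ≡ 449^2 = 201601 ≡ 495 (mod 521)
11^128 ≡ 495^2 = 245025 ≡ 155 (mod 521)
11^256 ≡ 155^2 = 24025 ≡ 59 (mod 521)
11^512 ≡ 59^2 = 3481 ≡ 355 (mod 521)
520 = 512 + 8 in binary powers of 2.
So 11^520 ≡ 355 · 204 ≡ 1 (mod 521).
Since the result is 1, base 11 gives no evidence that 521 is composite.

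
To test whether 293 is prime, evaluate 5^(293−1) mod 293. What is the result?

5^1 ≡ 5 (mod 293)
5^2 ≡ 5^2 = 25 ≡ 25 (mod 293)
5^4 ≡ 25^2 = 625 ≡ 39 (mod 293)
5^8 ≡ 39^2 = 1521 ≡ 56 (mod 293)
5^16 ≡ 56^2 = 3136 ≡ 206 (mod 293)
5^32 ≡ 206^2 = 42436 ≡ 244 (mod 293)
5^64 ≡ 244^2 = 59536 ≡ 57 (mod 293)
5^128 ≡ 57^2 = 3249 ≡ 26 (mod 293)
5^256 ≡ 26^2 = 676 ≡ 90 (mod 293)
292 = 256 + 32 + 4 in binary powers of 2.
So 5^292 ≡ 90 · 244 · 39 ≡ 1 (mod 293).
Since the result is 1, base 5 gives no evidence that 293 is composite.

1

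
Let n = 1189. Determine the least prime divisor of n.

1189 is odd.
Digit sum 19, not divisible by 3.
Ends in 9: not divisible by 5.
7: 1189 = 7·169 + 6
11: 1189 = 11·108 + 1
13: 1189 = 13·91 + 6
17: 1189 = 17·69 + 16
19: 1189 = 19·62 + 11
23: 1189 = 23·51 + 16
29: 1189 = 29·41

29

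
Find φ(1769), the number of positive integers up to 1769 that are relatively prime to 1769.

1680

Factor: 1769 = 29 · 61.
φ(1769) = (29−1) · (61−1) = 28 · 60 = 1680.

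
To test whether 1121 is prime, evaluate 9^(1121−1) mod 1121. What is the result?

9^1 ≡ 9 (mod 1121)
9^2 ≡ 9^2 = 81 ≡ 81 (mod 1121)
9^4 ≡ 81^2 = 6561 ≡ 956 (mod 1121)
9^8 ≡ 956^2 = 913936 ≡ 321 (mod 1121)
9^16 ≡ 321^2 = 103041 ≡ 1030 (mod 1121)
9^32 ≡ 1030^2 = 1060900 ≡ 434 (mod 1121)
9^64 ≡ 434^2 = 188356 ≡ 28 (mod 1121)
9^128 ≡ 28^2 = 784 ≡ 784 (mod 1121)
9^256 ≡ 784^2 = 614656 ≡ 348 (mod 1121)
9^512 ≡ 348^2 = 121104 ≡ 36 (mod 1121)
9^1024 ≡ 36^2 = 1296 ≡ 175 (mod 1121)
1120 = 1024 + 64 + 32 in binary powers of 2.
So 9^1120 ≡ 175 · 28 · 434 ≡ 63 (mod 1121).
Since 63 ≠ 1, base 9 is a Fermat witness: 1121 is composite.

63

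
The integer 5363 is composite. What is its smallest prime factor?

31

5363 is odd.
Digit sum 17, not divisible by 3.
Ends in 3: not divisible by 5.
7: 5363 = 7·766 + 1
11: 5363 = 11·487 + 6
13: 5363 = 13·412 + 7
17: 5363 = 17·315 + 8
19: 5363 = 19·282 + 5
23: 5363 = 23·233 + 4
29: 5363 = 29·184 + 27
31: 5363 = 31·173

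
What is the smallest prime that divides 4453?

61

4453 is odd.
Digit sum 16, not divisible by 3.
Ends in 3: not divisible by 5.
7: 4453 = 7·636 + 1
11: 4453 = 11·404 + 9
13: 4453 = 13·342 + 7
17: 4453 = 17·261 + 16
19: 4453 = 19·234 + 7
23: 4453 = 23·193 + 14
29: 4453 = 29·153 + 16
31: 4453 = 31·143 + 20
37: 4453 = 37·120 + 13
41: 4453 = 41·108 + 25
43: 4453 = 43·103 + 24
47: 4453 = 47·94 + 35
53: 4453 = 53·84 + 1
59: 4453 = 59·75 + 28
61: 4453 = 61·73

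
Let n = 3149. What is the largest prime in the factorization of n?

3149 = 47 · 67
67 is prime.
So 3149 = 47 · 67; the largest prime factor is 67.

67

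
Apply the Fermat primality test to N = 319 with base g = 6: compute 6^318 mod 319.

103

6^1 ≡ 6 (mod 319)
6^2 ≡ 6^2 = 36 ≡ 36 (mod 319)
6^4 ≡ 36^2 = 1296 ≡ 20 (mod 319)
6^8 ≡ 20^2 = 400 ≡ 81 (mod 319)
6^16 ≡ 81^2 = 6561 ≡ 181 (mod 319)
6^32 ≡ 181^2 = 32761 ≡ 223 (mod 319)
6^64 ≡ 223^2 = 49729 ≡ 284 (mod 319)
6^128 ≡ 284^2 = 80656 ≡ 268 (mod 319)
6^256 ≡ 268^2 = 71824 ≡ 49 (mod 319)
318 = 256 + 32 + 16 + 8 + 4 + 2 in binary powers of 2.
So 6^318 ≡ 49 · 223 · 181 · 81 · 20 · 36 ≡ 103 (mod 319).
Since 103 ≠ 1, base 6 is a Fermat witness: 319 is composite.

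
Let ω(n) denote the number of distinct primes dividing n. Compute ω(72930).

72930 = 2 · 36465
36465 = 3 · 12155
12155 = 5 · 2431
2431 = 11 · 221
221 = 13 · 17
72930 = 2 · 3 · 5 · 11 · 13 · 17, which has 6 distinct prime factors.

6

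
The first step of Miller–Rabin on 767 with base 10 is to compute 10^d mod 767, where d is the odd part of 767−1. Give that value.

758

767 − 1 = 766 = 2^1 · 383, so d = 383.
10^1 ≡ 10 (mod 767)
10^2 ≡ 10^2 = 100 ≡ 100 (mod 767)
10^4 ≡ 100^2 = 10000 ≡ 29 (mod 767)
10^8 ≡ 29^2 = 841 ≡ 74 (mod 767)
10^16 ≡ 74^2 = 5476 ≡ 107 (mod 767)
10^32 ≡ 107^2 = 11449 ≡ 711 (mod 767)
10^64 ≡ 711^2 = 505521 ≡ 68 (mod 767)
10^128 ≡ 68^2 = 4624 ≡ 22 (mod 767)
10^256 ≡ 22^2 = 484 ≡ 484 (mod 767)
383 = 256 + 64 + 32 + 16 + 8 + 4 + 2 + 1 in binary powers of 2.
So 10^383 ≡ 484 · 68 · 711 · 107 · 74 · 29 · 100 · 10 ≡ 758 (mod 767).
Squaring chain: 758; never reaches −1, so base 10 is a Miller–Rabin witness that 767 is composite.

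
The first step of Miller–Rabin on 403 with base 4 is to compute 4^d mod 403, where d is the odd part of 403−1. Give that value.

403 − 1 = 402 = 2^1 · 201, so d = 201.
4^1 ≡ 4 (mod 403)
4^2 ≡ 4^2 = 16 ≡ 16 (mod 403)
4^4 ≡ 16^2 = 256 ≡ 256 (mod 403)
4^8 ≡ 256^2 = 65536 ≡ 250 (mod 403)
4^16 ≡ 250^2 = 62500 ≡ 35 (mod 403)
4^32 ≡ 35^2 = 1225 ≡ 16 (mod 403)
4^64 ≡ 16^2 = 256 ≡ 256 (mod 403)
4^128 ≡ 256^2 = 65536 ≡ 250 (mod 403)
201 = 128 + 64 + 8 + 1 in binary powers of 2.
So 4^201 ≡ 250 · 256 · 250 · 4 ≡ 376 (mod 403).
Squaring chain: 376; never reaches −1, so base 4 is a Miller–Rabin witness that 403 is composite.

376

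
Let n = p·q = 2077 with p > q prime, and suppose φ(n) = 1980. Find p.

φ(n) = (p−1)(q−1) = n − (p+q) + 1, so p + q = 2077 − 1980 + 1 = 98.
p and q are the roots of t² − 98t + 2077 = 0.
Discriminant: 98² − 4·2077 = 9604 − 8308 = 1296; √1296 = 36.
q = (98 − 36)/2 = 31, p = (98 + 36)/2 = 67.
Check: 31 · 67 = 2077.

67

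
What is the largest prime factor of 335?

67

335 = 5 · 67
67 is prime.
So 335 = 5 · 67; the largest prime factor is 67.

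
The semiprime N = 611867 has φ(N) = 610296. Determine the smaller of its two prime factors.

709

φ(n) = (p−1)(q−1) = n − (p+q) + 1, so p + q = 611867 − 610296 + 1 = 1572.
p and q are the roots of t² − 1572t + 611867 = 0.
Discriminant: 1572² − 4·611867 = 2471184 − 2447468 = 23716; √23716 = 154.
q = (1572 − 154)/2 = 709, p = (1572 + 154)/2 = 863.
Check: 709 · 863 = 611867.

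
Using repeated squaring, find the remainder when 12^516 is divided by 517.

12^1 ≡ 12 (mod 517)
12^2 ≡ 12^2 = 144 ≡ 144 (mod 517)
12^4 ≡ 144^2 = 20736 ≡ 56 (mod 517)
12^8 ≡ 56^2 = 3136 ≡ 34 (mod 517)
12^16 ≡ 34^2 = 1156 ≡ 122 (mod 517)
12^32 ≡ 122^2 = 14884 ≡ 408 (mod 517)
12^64 ≡ 408^2 = 166464 ≡ 507 (mod 517)
12^128 ≡ 507^2 = 257049 ≡ 100 (mod 517)
12^256 ≡ 100^2 = 10000 ≡ 177 (mod 517)
12^512 ≡ 177^2 = 31329 ≡ 309 (mod 517)
516 = 512 + 4 in binary powers of 2.
So 12^516 ≡ 309 · 56 ≡ 243 (mod 517).
Since 243 ≠ 1, base 12 is a Fermat witness: 517 is composite.

243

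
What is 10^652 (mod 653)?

10^1 ≡ 10 (mod 653)
10^2 ≡ 10^2 = 100 ≡ 100 (mod 653)
10^4 ≡ 100^2 = 10000 ≡ 205 (mod 653)
10^8 ≡ 205^2 = 42025 ≡ 233 (mod 653)
10^16 ≡ 233^2 = 54289 ≡ 90 (mod 653)
10^32 ≡ 90^2 = 8100 ≡ 264 (mod 653)
10^64 ≡ 264^2 = 69696 ≡ 478 (mod 653)
10^128 ≡ 478^2 = 228484 ≡ 587 (mod 653)
10^256 ≡ 587^2 = 344569 ≡ 438 (mod 653)
10^512 ≡ 438^2 = 191844 ≡ 515 (mod 653)
652 = 512 + 128 + 8 + 4 in binary powers of 2.
So 10^652 ≡ 515 · 587 · 233 · 205 ≡ 1 (mod 653).
Since the result is 1, base 10 gives no evidence that 653 is composite.

1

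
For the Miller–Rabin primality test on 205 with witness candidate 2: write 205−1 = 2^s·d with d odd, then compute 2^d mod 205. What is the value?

203

205 − 1 = 204 = 2^2 · 51, so d = 51.
2^1 ≡ 2 (mod 205)
2^2 ≡ 2^2 = 4 ≡ 4 (mod 205)
2^4 ≡ 4^2 = 16 ≡ 16 (mod 205)
2^8 ≡ 16^2 = 256 ≡ 51 (mod 205)
2^16 ≡ 51^2 = 2601 ≡ 141 (mod 205)
2^32 ≡ 141^2 = 19881 ≡ 201 (mod 205)
51 = 32 + 16 + 2 + 1 in binary powers of 2.
So 2^51 ≡ 201 · 141 · 4 · 2 ≡ 203 (mod 205).
Squaring chain: 203 → 4; never reaches −1, so base 2 is a Miller–Rabin witness that 205 is composite.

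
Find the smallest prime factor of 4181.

4181 is odd.
Digit sum 14, not divisible by 3.
Ends in 1: not divisible by 5.
7: 4181 = 7·597 + 2
11: 4181 = 11·380 + 1
13: 4181 = 13·321 + 8
17: 4181 = 17·245 + 16
19: 4181 = 19·220 + 1
23: 4181 = 23·181 + 18
29: 4181 = 29·144 + 5
31: 4181 = 31·134 + 27
37: 4181 = 37·113

37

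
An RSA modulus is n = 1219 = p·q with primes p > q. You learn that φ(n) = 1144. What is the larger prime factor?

φ(n) = (p−1)(q−1) = n − (p+q) + 1, so p + q = 1219 − 1144 + 1 = 76.
p and q are the roots of t² − 76t + 1219 = 0.
Discriminant: 76² − 4·1219 = 5776 − 4876 = 900; √900 = 30.
q = (76 − 30)/2 = 23, p = (76 + 30)/2 = 53.
Check: 23 · 53 = 1219.

53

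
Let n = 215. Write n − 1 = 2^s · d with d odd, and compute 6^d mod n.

36

215 − 1 = 214 = 2^1 · 107, so d = 107.
6^1 ≡ 6 (mod 215)
6^2 ≡ 6^2 = 36 ≡ 36 (mod 215)
6^4 ≡ 36^2 = 1296 ≡ 6 (mod 215)
6^8 ≡ 6^2 = 36 ≡ 36 (mod 215)
6^16 ≡ 36^2 = 1296 ≡ 6 (mod 215)
6^32 ≡ 6^2 = 36 ≡ 36 (mod 215)
6^64 ≡ 36^2 = 1296 ≡ 6 (mod 215)
107 = 64 + 32 + 8 + 2 + 1 in binary powers of 2.
So 6^107 ≡ 6 · 36 · 36 · 36 · 6 ≡ 36 (mod 215).
Squaring chain: 36; never reaches −1, so base 6 is a Miller–Rabin witness that 215 is composite.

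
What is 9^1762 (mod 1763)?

9^1 ≡ 9 (mod 1763)
9^2 ≡ 9^2 = 81 ≡ 81 (mod 1763)
9^4 ≡ 81^2 = 6561 ≡ 1272 (mod 1763)
9^8 ≡ 1272^2 = 1617984 ≡ 1313 (mod 1763)
9^16 ≡ 1313^2 = 1723969 ≡ 1518 (mod 1763)
9^32 ≡ 1518^2 = 2304324 ≡ 83 (mod 1763)
9^64 ≡ 83^2 = 6889 ≡ 1600 (mod 1763)
9^128 ≡ 1600^2 = 2560000 ≡ 124 (mod 1763)
9^256 ≡ 124^2 = 15376 ≡ 1272 (mod 1763)
9^512 ≡ 1272^2 = 1617984 ≡ 1313 (mod 1763)
9^1024 ≡ 1313^2 = 1723969 ≡ 1518 (mod 1763)
1762 = 1024 + 512 + 128 + 64 + 32 + 2 in binary powers of 2.
So 9^1762 ≡ 1518 · 1313 · 124 · 1600 · 83 · 81 ≡ 1393 (mod 1763).
Since 1393 ≠ 1, base 9 is a Fermat witness: 1763 is composite.

1393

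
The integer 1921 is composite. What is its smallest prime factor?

1921 is odd.
Digit sum 13, not divisible by 3.
Ends in 1: not divisible by 5.
7: 1921 = 7·274 + 3
11: 1921 = 11·174 + 7
13: 1921 = 13·147 + 10
17: 1921 = 17·113

17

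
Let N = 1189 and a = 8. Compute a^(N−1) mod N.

8^1 ≡ 8 (mod 1189)
8^2 ≡ 8^2 = 64 ≡ 64 (mod 1189)
8^4 ≡ 64^2 = 4096 ≡ 529 (mod 1189)
8^8 ≡ 529^2 = 279841 ≡ 426 (mod 1189)
8^16 ≡ 426^2 = 181476 ≡ 748 (mod 1189)
8^32 ≡ 748^2 = 559504 ≡ 674 (mod 1189)
8^64 ≡ 674^2 = 454276 ≡ 78 (mod 1189)
8^128 ≡ 78^2 = 6084 ≡ 139 (mod 1189)
8^256 ≡ 139^2 = 19321 ≡ 297 (mod 1189)
8^512 ≡ 297^2 = 88209 ≡ 223 (mod 1189)
8^1024 ≡ 223^2 = 49729 ≡ 980 (mod 1189)
1188 = 1024 + 128 + 32 + 4 in binary powers of 2.
So 8^1188 ≡ 980 · 139 · 674 · 529 ≡ 836 (mod 1189).
Since 836 ≠ 1, base 8 is a Fermat witness: 1189 is composite.

836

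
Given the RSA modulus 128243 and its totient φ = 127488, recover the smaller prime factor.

φ(n) = (p−1)(q−1) = n − (p+q) + 1, so p + q = 128243 − 127488 + 1 = 756.
p and q are the roots of t² − 756t + 128243 = 0.
Discriminant: 756² − 4·128243 = 571536 − 512972 = 58564; √58564 = 242.
q = (756 − 242)/2 = 257, p = (756 + 242)/2 = 499.
Check: 257 · 499 = 128243.

257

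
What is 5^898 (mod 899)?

5^1 ≡ 5 (mod 899)
5^2 ≡ 5^2 = 25 ≡ 25 (mod 899)
5^4 ≡ 25^2 = 625 ≡ 625 (mod 899)
5^8 ≡ 625^2 = 390625 ≡ 459 (mod 899)
5^16 ≡ 459^2 = 210681 ≡ 315 (mod 899)
5^32 ≡ 315^2 = 99225 ≡ 335 (mod 899)
5^64 ≡ 335^2 = 112225 ≡ 749 (mod 899)
5^128 ≡ 749^2 = 561001 ≡ 25 (mod 899)
5^256 ≡ 25^2 = 625 ≡ 625 (mod 899)
5^512 ≡ 625^2 = 390625 ≡ 459 (mod 899)
898 = 512 + 256 + 128 + 2 in binary powers of 2.
So 5^898 ≡ 459 · 625 · 25 · 25 ≡ 315 (mod 899).
Since 315 ≠ 1, base 5 is a Fermat witness: 899 is composite.

315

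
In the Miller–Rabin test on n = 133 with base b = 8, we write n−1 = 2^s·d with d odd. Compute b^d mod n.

113

133 − 1 = 132 = 2^2 · 33, so d = 33.
8^1 ≡ 8 (mod 133)
8^2 ≡ 8^2 = 64 ≡ 64 (mod 133)
8^4 ≡ 64^2 = 4096 ≡ 106 (mod 133)
8^8 ≡ 106^2 = 11236 ≡ 64 (mod 133)
8^16 ≡ 64^2 = 4096 ≡ 106 (mod 133)
8^32 ≡ 106^2 = 11236 ≡ 64 (mod 133)
33 = 32 + 1 in binary powers of 2.
So 8^33 ≡ 64 · 8 ≡ 113 (mod 133).
Squaring chain: 113 → 1; never reaches −1, so base 8 is a Miller–Rabin witness that 133 is composite.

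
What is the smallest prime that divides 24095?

5

24095 is odd.
Digit sum 20, not divisible by 3.
Ends in 5: divisible by 5.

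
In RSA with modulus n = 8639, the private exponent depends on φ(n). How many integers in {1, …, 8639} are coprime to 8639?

8424

Factor: 8639 = 53 · 163.
φ(8639) = (53−1) · (163−1) = 52 · 162 = 8424.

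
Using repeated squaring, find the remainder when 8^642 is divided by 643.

1

8^1 ≡ 8 (mod 643)
8^2 ≡ 8^2 = 64 ≡ 64 (mod 643)
8^4 ≡ 64^2 = 4096 ≡ 238 (mod 643)
8^8 ≡ 238^2 = 56644 ≡ 60 (mod 643)
8^16 ≡ 60^2 = 3600 ≡ 385 (mod 643)
8^32 ≡ 385^2 = 148225 ≡ 335 (mod 643)
8^64 ≡ 335^2 = 112225 ≡ 343 (mod 643)
8^128 ≡ 343^2 = 117649 ≡ 623 (mod 643)
8^256 ≡ 623^2 = 388129 ≡ 400 (mod 643)
8^512 ≡ 400^2 = 160000 ≡ 536 (mod 643)
642 = 512 + 128 + 2 in binary powers of 2.
So 8^642 ≡ 536 · 623 · 64 ≡ 1 (mod 643).
Since the result is 1, base 8 gives no evidence that 643 is composite.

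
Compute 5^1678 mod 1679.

5^1 ≡ 5 (mod 1679)
5^2 ≡ 5^2 = 25 ≡ 25 (mod 1679)
5^4 ≡ 25^2 = 625 ≡ 625 (mod 1679)
5^8 ≡ 625^2 = 390625 ≡ 1097 (mod 1679)
5^16 ≡ 1097^2 = 1203409 ≡ 1245 (mod 1679)
5^32 ≡ 1245^2 = 1550025 ≡ 308 (mod 1679)
5^64 ≡ 308^2 = 94864 ≡ 840 (mod 1679)
5^128 ≡ 840^2 = 705600 ≡ 420 (mod 1679)
5^256 ≡ 420^2 = 176400 ≡ 105 (mod 1679)
5^512 ≡ 105^2 = 11025 ≡ 951 (mod 1679)
5^1024 ≡ 951^2 = 904401 ≡ 1099 (mod 1679)
1678 = 1024 + 512 + 128 + 8 + 4 + 2 in binary powers of 2.
So 5^1678 ≡ 1099 · 951 · 420 · 1097 · 625 · 25 ≡ 1618 (mod 1679).
Since 1618 ≠ 1, base 5 is a Fermat witness: 1679 is composite.

1618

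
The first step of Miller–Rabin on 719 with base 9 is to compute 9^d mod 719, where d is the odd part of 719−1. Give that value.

719 − 1 = 718 = 2^1 · 359, so d = 359.
9^1 ≡ 9 (mod 719)
9^2 ≡ 9^2 = 81 ≡ 81 (mod 719)
9^4 ≡ 81^2 = 6561 ≡ 90 (mod 719)
9^8 ≡ 90^2 = 8100 ≡ 191 (mod 719)
9^16 ≡ 191^2 = 36481 ≡ 531 (mod 719)
9^32 ≡ 531^2 = 281961 ≡ 113 (mod 719)
9^64 ≡ 113^2 = 12769 ≡ 546 (mod 719)
9^128 ≡ 546^2 = 298116 ≡ 450 (mod 719)
9^256 ≡ 450^2 = 202500 ≡ 461 (mod 719)
359 = 256 + 64 + 32 + 4 + 2 + 1 in binary powers of 2.
So 9^359 ≡ 461 · 546 · 113 · 90 · 81 · 9 ≡ 1 (mod 719).
Since 9^d ≡ 1 (mod 719), base 9 does not prove 719 composite.

1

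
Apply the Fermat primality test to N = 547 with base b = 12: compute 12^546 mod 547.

12^1 ≡ 12 (mod 547)
12^2 ≡ 12^2 = 144 ≡ 144 (mod 547)
12^4 ≡ 144^2 = 20736 ≡ 497 (mod 547)
12^8 ≡ 497^2 = 247009 ≡ 312 (mod 547)
12^16 ≡ 312^2 = 97344 ≡ 525 (mod 547)
12^32 ≡ 525^2 = 275625 ≡ 484 (mod 547)
12^64 ≡ 484^2 = 234256 ≡ 140 (mod 547)
12^128 ≡ 140^2 = 19600 ≡ 455 (mod 547)
12^256 ≡ 455^2 = 207025 ≡ 259 (mod 547)
12^512 ≡ 259^2 = 67081 ≡ 347 (mod 547)
546 = 512 + 32 + 2 in binary powers of 2.
So 12^546 ≡ 347 · 484 · 144 ≡ 1 (mod 547).
Since the result is 1, base 12 gives no evidence that 547 is composite.

1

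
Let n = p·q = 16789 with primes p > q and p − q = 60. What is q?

103

Since p = q + 60, we have 16789 = q(q + 60), so q² + 60q − 16789 = 0.
Discriminant: 60² + 4·16789 = 3600 + 67156 = 70756; √70756 = 266.
q = (−60 + 266)/2 = 103, and p = q + 60 = 163.
Check: 103 · 163 = 16789.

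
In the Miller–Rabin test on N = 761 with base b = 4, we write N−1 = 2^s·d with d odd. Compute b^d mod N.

761 − 1 = 760 = 2^3 · 95, so d = 95.
4^1 ≡ 4 (mod 761)
4^2 ≡ 4^2 = 16 ≡ 16 (mod 761)
4^4 ≡ 16^2 = 256 ≡ 256 (mod 761)
4^8 ≡ 256^2 = 65536 ≡ 90 (mod 761)
4^16 ≡ 90^2 = 8100 ≡ 490 (mod 761)
4^32 ≡ 490^2 = 240100 ≡ 385 (mod 761)
4^64 ≡ 385^2 = 148225 ≡ 591 (mod 761)
95 = 64 + 16 + 8 + 4 + 2 + 1 in binary powers of 2.
So 4^95 ≡ 591 · 490 · 90 · 256 · 16 · 4 ≡ 760 (mod 761).
Since 4^d ≡ 760 (mod 761), base 4 does not prove 761 composite.

760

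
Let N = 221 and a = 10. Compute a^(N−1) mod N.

10^1 ≡ 10 (mod 221)
10^2 ≡ 10^2 = 100 ≡ 100 (mod 221)
10^4 ≡ 100^2 = 10000 ≡ 55 (mod 221)
10^8 ≡ 55^2 = 3025 ≡ 152 (mod 221)
10^16 ≡ 152^2 = 23104 ≡ 120 (mod 221)
10^32 ≡ 120^2 = 14400 ≡ 35 (mod 221)
10^64 ≡ 35^2 = 1225 ≡ 120 (mod 221)
10^128 ≡ 120^2 = 14400 ≡ 35 (mod 221)
220 = 128 + 64 + 16 + 8 + 4 in binary powers of 2.
So 10^220 ≡ 35 · 120 · 120 · 152 · 55 ≡ 81 (mod 221).
Since 81 ≠ 1, base 10 is a Fermat witness: 221 is composite.

81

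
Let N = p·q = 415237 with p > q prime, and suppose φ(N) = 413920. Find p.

797

φ(n) = (p−1)(q−1) = n − (p+q) + 1, so p + q = 415237 − 413920 + 1 = 1318.
p and q are the roots of t² − 1318t + 415237 = 0.
Discriminant: 1318² − 4·415237 = 1737124 − 1660948 = 76176; √76176 = 276.
q = (1318 − 276)/2 = 521, p = (1318 + 276)/2 = 797.
Check: 521 · 797 = 415237.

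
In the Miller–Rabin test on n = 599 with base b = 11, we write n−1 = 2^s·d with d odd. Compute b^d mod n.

599 − 1 = 598 = 2^1 · 299, so d = 299.
11^1 ≡ 11 (mod 599)
11^2 ≡ 11^2 = 121 ≡ 121 (mod 599)
11^4 ≡ 121^2 = 14641 ≡ 265 (mod 599)
11^8 ≡ 265^2 = 70225 ≡ 142 (mod 599)
11^16 ≡ 142^2 = 20164 ≡ 397 (mod 599)
11^32 ≡ 397^2 = 157609 ≡ 72 (mod 599)
11^64 ≡ 72^2 = 5184 ≡ 392 (mod 599)
11^128 ≡ 392^2 = 153664 ≡ 320 (mod 599)
11^256 ≡ 320^2 = 102400 ≡ 570 (mod 599)
299 = 256 + 32 + 8 + 2 + 1 in binary powers of 2.
So 11^299 ≡ 570 · 72 · 142 · 121 · 11 ≡ 598 (mod 599).
Since 11^d ≡ 598 (mod 599), base 11 does not prove 599 composite.

598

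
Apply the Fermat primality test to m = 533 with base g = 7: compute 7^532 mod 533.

113

7^1 ≡ 7 (mod 533)
7^2 ≡ 7^2 = 49 ≡ 49 (mod 533)
7^4 ≡ 49^2 = 2401 ≡ 269 (mod 533)
7^8 ≡ 269^2 = 72361 ≡ 406 (mod 533)
7^16 ≡ 406^2 = 164836 ≡ 139 (mod 533)
7^32 ≡ 139^2 = 19321 ≡ 133 (mod 533)
7^64 ≡ 133^2 = 17689 ≡ 100 (mod 533)
7^128 ≡ 100^2 = 10000 ≡ 406 (mod 533)
7^256 ≡ 406^2 = 164836 ≡ 139 (mod 533)
7^512 ≡ 139^2 = 19321 ≡ 133 (mod 533)
532 = 512 + 16 + 4 in binary powers of 2.
So 7^532 ≡ 133 · 139 · 269 ≡ 113 (mod 533).
Since 113 ≠ 1, base 7 is a Fermat witness: 533 is composite.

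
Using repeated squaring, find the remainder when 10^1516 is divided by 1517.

10^1 ≡ 10 (mod 1517)
10^2 ≡ 10^2 = 100 ≡ 100 (mod 1517)
10^4 ≡ 100^2 = 10000 ≡ 898 (mod 1517)
10^8 ≡ 898^2 = 806404 ≡ 877 (mod 1517)
10^16 ≡ 877^2 = 769129 ≡ 10 (mod 1517)
10^32 ≡ 10^2 = 100 ≡ 100 (mod 1517)
10^64 ≡ 100^2 = 10000 ≡ 898 (mod 1517)
10^128 ≡ 898^2 = 806404 ≡ 877 (mod 1517)
10^256 ≡ 877^2 = 769129 ≡ 10 (mod 1517)
10^512 ≡ 10^2 = 100 ≡ 100 (mod 1517)
10^1024 ≡ 100^2 = 10000 ≡ 898 (mod 1517)
1516 = 1024 + 256 + 128 + 64 + 32 + 8 + 4 in binary powers of 2.
So 10^1516 ≡ 898 · 10 · 877 · 898 · 100 · 877 · 898 ≡ 10 (mod 1517).
Since 10 ≠ 1, base 10 is a Fermat witness: 1517 is composite.

10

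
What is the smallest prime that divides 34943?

83

34943 is odd.
Digit sum 23, not divisible by 3.
Ends in 3: not divisible by 5.
7: 34943 = 7·4991 + 6
11: 34943 = 11·3176 + 7
13: 34943 = 13·2687 + 12
17: 34943 = 17·2055 + 8
19: 34943 = 19·1839 + 2
23: 34943 = 23·1519 + 6
29: 34943 = 29·1204 + 27
31: 34943 = 31·1127 + 6
37: 34943 = 37·944 + 15
41: 34943 = 41·852 + 11
43: 34943 = 43·812 + 27
47: 34943 = 47·743 + 22
53: 34943 = 53·659 + 16
59: 34943 = 59·592 + 15
61: 34943 = 61·572 + 51
67: 34943 = 67·521 + 36
71: 34943 = 71·492 + 11
73: 34943 = 73·478 + 49
79: 34943 = 79·442 + 25
83: 34943 = 83·421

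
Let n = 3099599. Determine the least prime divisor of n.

3099599 is odd.
Digit sum 44, not divisible by 3.
Ends in 9: not divisible by 5.
7: 3099599 = 7·442799 + 6
11: 3099599 = 11·281781 + 8
13: 3099599 = 13·238430 + 9
17: 3099599 = 17·182329 + 6
19: 3099599 = 19·163136 + 15
23: 3099599 = 23·134765 + 4
29: 3099599 = 29·106882 + 21
31: 3099599 = 31·99987 + 2
37: 3099599 = 37·83772 + 35
41: 3099599 = 41·75599 + 40
43: 3099599 = 43·72083 + 30
47: 3099599 = 47·65948 + 43
53: 3099599 = 53·58483

53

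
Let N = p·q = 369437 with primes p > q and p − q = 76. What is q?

571

Since p = q + 76, we have 369437 = q(q + 76), so q² + 76q − 369437 = 0.
Discriminant: 76² + 4·369437 = 5776 + 1477748 = 1483524; √1483524 = 1218.
q = (−76 + 1218)/2 = 571, and p = q + 76 = 647.
Check: 571 · 647 = 369437.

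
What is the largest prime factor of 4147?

29

4147 = 11 · 377
377 = 13 · 29
29 is prime.
So 4147 = 11 · 13 · 29; the largest prime factor is 29.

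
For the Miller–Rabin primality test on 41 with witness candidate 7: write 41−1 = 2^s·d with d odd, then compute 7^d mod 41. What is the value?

38

41 − 1 = 40 = 2^3 · 5, so d = 5.
7^1 ≡ 7 (mod 41)
7^2 ≡ 7^2 = 49 ≡ 8 (mod 41)
7^4 ≡ 8^2 = 64 ≡ 23 (mod 41)
5 = 4 + 1 in binary powers of 2.
So 7^5 ≡ 23 · 7 ≡ 38 (mod 41).
Squaring chain: 38 → 9 → 40; reaches −1, so base 7 does not prove 41 composite.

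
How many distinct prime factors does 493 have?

493 = 17 · 29
493 = 17 · 29, which has 2 distinct prime factors.

2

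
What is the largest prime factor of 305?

305 = 5 · 61
61 is prime.
So 305 = 5 · 61; the largest prime factor is 61.

61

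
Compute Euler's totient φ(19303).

19008

Factor: 19303 = 97 · 199.
φ(19303) = (97−1) · (199−1) = 96 · 198 = 19008.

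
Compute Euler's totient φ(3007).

2880

Factor: 3007 = 31 · 97.
φ(3007) = (31−1) · (97−1) = 30 · 96 = 2880.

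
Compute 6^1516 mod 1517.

6^1 ≡ 6 (mod 1517)
6^2 ≡ 6^2 = 36 ≡ 36 (mod 1517)
6^4 ≡ 36^2 = 1296 ≡ 1296 (mod 1517)
6^8 ≡ 1296^2 = 1679616 ≡ 297 (mod 1517)
6^16 ≡ 297^2 = 88209 ≡ 223 (mod 1517)
6^32 ≡ 223^2 = 49729 ≡ 1185 (mod 1517)
6^64 ≡ 1185^2 = 1404225 ≡ 1000 (mod 1517)
6^128 ≡ 1000^2 = 1000000 ≡ 297 (mod 1517)
6^256 ≡ 297^2 = 88209 ≡ 223 (mod 1517)
6^512 ≡ 223^2 = 49729 ≡ 1185 (mod 1517)
6^1024 ≡ 1185^2 = 1404225 ≡ 1000 (mod 1517)
1516 = 1024 + 256 + 128 + 64 + 32 + 8 + 4 in binary powers of 2.
So 6^1516 ≡ 1000 · 223 · 297 · 1000 · 1185 · 297 · 1296 ≡ 556 (mod 1517).
Since 556 ≠ 1, base 6 is a Fermat witness: 1517 is composite.

556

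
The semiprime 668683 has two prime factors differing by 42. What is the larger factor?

839

Since p = q + 42, we have 668683 = q(q + 42), so q² + 42q − 668683 = 0.
Discriminant: 42² + 4·668683 = 1764 + 2674732 = 2676496; √2676496 = 1636.
q = (−42 + 1636)/2 = 797, and p = q + 42 = 839.
Check: 797 · 839 = 668683.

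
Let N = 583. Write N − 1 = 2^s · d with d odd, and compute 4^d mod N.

583 − 1 = 582 = 2^1 · 291, so d = 291.
4^1 ≡ 4 (mod 583)
4^2 ≡ 4^2 = 16 ≡ 16 (mod 583)
4^4 ≡ 16^2 = 256 ≡ 256 (mod 583)
4^8 ≡ 256^2 = 65536 ≡ 240 (mod 583)
4^16 ≡ 240^2 = 57600 ≡ 466 (mod 583)
4^32 ≡ 466^2 = 217156 ≡ 280 (mod 583)
4^64 ≡ 280^2 = 78400 ≡ 278 (mod 583)
4^128 ≡ 278^2 = 77284 ≡ 328 (mod 583)
4^256 ≡ 328^2 = 107584 ≡ 312 (mod 583)
291 = 256 + 32 + 2 + 1 in binary powers of 2.
So 4^291 ≡ 312 · 280 · 16 · 4 ≡ 70 (mod 583).
Squaring chain: 70; never reaches −1, so base 4 is a Miller–Rabin witness that 583 is composite.

70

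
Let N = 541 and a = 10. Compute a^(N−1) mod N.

10^1 ≡ 10 (mod 541)
10^2 ≡ 10^2 = 100 ≡ 100 (mod 541)
10^4 ≡ 100^2 = 10000 ≡ 262 (mod 541)
10^8 ≡ 262^2 = 68644 ≡ 478 (mod 541)
10^16 ≡ 478^2 = 228484 ≡ 182 (mod 541)
10^32 ≡ 182^2 = 33124 ≡ 123 (mod 541)
10^64 ≡ 123^2 = 15129 ≡ 522 (mod 541)
10^128 ≡ 522^2 = 272484 ≡ 361 (mod 541)
10^256 ≡ 361^2 = 130321 ≡ 481 (mod 541)
10^512 ≡ 481^2 = 231361 ≡ 354 (mod 541)
540 = 512 + 16 + 8 + 4 in binary powers of 2.
So 10^540 ≡ 354 · 182 · 478 · 262 ≡ 1 (mod 541).
Since the result is 1, base 10 gives no evidence that 541 is composite.

1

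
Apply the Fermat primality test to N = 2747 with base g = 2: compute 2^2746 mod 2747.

2^1 ≡ 2 (mod 2747)
2^2 ≡ 2^2 = 4 ≡ 4 (mod 2747)
2^4 ≡ 4^2 = 16 ≡ 16 (mod 2747)
2^8 ≡ 16^2 = 256 ≡ 256 (mod 2747)
2^16 ≡ 256^2 = 65536 ≡ 2355 (mod 2747)
2^32 ≡ 2355^2 = 5546025 ≡ 2579 (mod 2747)
2^64 ≡ 2579^2 = 6651241 ≡ 754 (mod 2747)
2^128 ≡ 754^2 = 568516 ≡ 2634 (mod 2747)
2^256 ≡ 2634^2 = 6937956 ≡ 1781 (mod 2747)
2^512 ≡ 1781^2 = 3171961 ≡ 1923 (mod 2747)
2^1024 ≡ 1923^2 = 3697929 ≡ 467 (mod 2747)
2^2048 ≡ 467^2 = 218089 ≡ 1076 (mod 2747)
2746 = 2048 + 512 + 128 + 32 + 16 + 8 + 2 in binary powers of 2.
So 2^2746 ≡ 1076 · 1923 · 2634 · 2579 · 2355 · 256 · 4 ≡ 1212 (mod 2747).
Since 1212 ≠ 1, base 2 is a Fermat witness: 2747 is composite.

1212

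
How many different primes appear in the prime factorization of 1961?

1961 = 37 · 53
1961 = 37 · 53, which has 2 distinct prime factors.

2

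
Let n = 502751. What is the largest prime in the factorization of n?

502751 = 71 · 7081
7081 = 73 · 97
97 is prime.
So 502751 = 71 · 73 · 97; the largest prime factor is 97.

97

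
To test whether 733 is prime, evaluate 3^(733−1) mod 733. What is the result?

1

3^1 ≡ 3 (mod 733)
3^2 ≡ 3^2 = 9 ≡ 9 (mod 733)
3^4 ≡ 9^2 = 81 ≡ 81 (mod 733)
3^8 ≡ 81^2 = 6561 ≡ 697 (mod 733)
3^16 ≡ 697^2 = 485809 ≡ 563 (mod 733)
3^32 ≡ 563^2 = 316969 ≡ 313 (mod 733)
3^64 ≡ 313^2 = 97969 ≡ 480 (mod 733)
3^128 ≡ 480^2 = 230400 ≡ 238 (mod 733)
3^256 ≡ 238^2 = 56644 ≡ 203 (mod 733)
3^512 ≡ 203^2 = 41209 ≡ 161 (mod 733)
732 = 512 + 128 + 64 + 16 + 8 + 4 in binary powers of 2.
So 3^732 ≡ 161 · 238 · 480 · 563 · 697 · 81 ≡ 1 (mod 733).
Since the result is 1, base 3 gives no evidence that 733 is composite.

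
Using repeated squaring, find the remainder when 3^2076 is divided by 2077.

1938

3^1 ≡ 3 (mod 2077)
3^2 ≡ 3^2 = 9 ≡ 9 (mod 2077)
3^4 ≡ 9^2 = 81 ≡ 81 (mod 2077)
3^8 ≡ 81^2 = 6561 ≡ 330 (mod 2077)
3^16 ≡ 330^2 = 108900 ≡ 896 (mod 2077)
3^32 ≡ 896^2 = 802816 ≡ 1094 (mod 2077)
3^64 ≡ 1094^2 = 1196836 ≡ 484 (mod 2077)
3^128 ≡ 484^2 = 234256 ≡ 1632 (mod 2077)
3^256 ≡ 1632^2 = 2663424 ≡ 710 (mod 2077)
3^512 ≡ 710^2 = 504100 ≡ 1466 (mod 2077)
3^1024 ≡ 1466^2 = 2149156 ≡ 1538 (mod 2077)
3^2048 ≡ 1538^2 = 2365444 ≡ 1818 (mod 2077)
2076 = 2048 + 16 + 8 + 4 in binary powers of 2.
So 3^2076 ≡ 1818 · 896 · 330 · 81 ≡ 1938 (mod 2077).
Since 1938 ≠ 1, base 3 is a Fermat witness: 2077 is composite.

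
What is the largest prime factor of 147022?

73

147022 = 2 · 73511
73511 = 19 · 3869
3869 = 53 · 73
73 is prime.
So 147022 = 2 · 19 · 53 · 73; the largest prime factor is 73.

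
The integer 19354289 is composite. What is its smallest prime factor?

79

19354289 is odd.
Digit sum 41, not divisible by 3.
Ends in 9: not divisible by 5.
7: 19354289 = 7·2764898 + 3
11: 19354289 = 11·1759480 + 9
13: 19354289 = 13·1488791 + 6
17: 19354289 = 17·1138487 + 10
19: 19354289 = 19·1018646 + 15
23: 19354289 = 23·841490 + 19
29: 19354289 = 29·667389 + 8
31: 19354289 = 31·624331 + 28
37: 19354289 = 37·523088 + 33
41: 19354289 = 41·472055 + 34
43: 19354289 = 43·450099 + 32
47: 19354289 = 47·411793 + 18
53: 19354289 = 53·365175 + 14
59: 19354289 = 59·328038 + 47
61: 19354289 = 61·317283 + 26
67: 19354289 = 67·288869 + 66
71: 19354289 = 71·272595 + 44
73: 19354289 = 73·265127 + 18
79: 19354289 = 79·244991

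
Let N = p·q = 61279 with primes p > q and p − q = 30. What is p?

Since p = q + 30, we have 61279 = q(q + 30), so q² + 30q − 61279 = 0.
Discriminant: 30² + 4·61279 = 900 + 245116 = 246016; √246016 = 496.
q = (−30 + 496)/2 = 233, and p = q + 30 = 263.
Check: 233 · 263 = 61279.

263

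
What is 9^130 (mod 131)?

9^1 ≡ 9 (mod 131)
9^2 ≡ 9^2 = 81 ≡ 81 (mod 131)
9^4 ≡ 81^2 = 6561 ≡ 11 (mod 131)
9^8 ≡ 11^2 = 121 ≡ 121 (mod 131)
9^16 ≡ 121^2 = 14641 ≡ 100 (mod 131)
9^32 ≡ 100^2 = 10000 ≡ 44 (mod 131)
9^64 ≡ 44^2 = 1936 ≡ 102 (mod 131)
9^128 ≡ 102^2 = 10404 ≡ 55 (mod 131)
130 = 128 + 2 in binary powers of 2.
So 9^130 ≡ 55 · 81 ≡ 1 (mod 131).
Since the result is 1, base 9 gives no evidence that 131 is composite.

1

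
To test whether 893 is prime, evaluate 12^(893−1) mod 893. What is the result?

12^1 ≡ 12 (mod 893)
12^2 ≡ 12^2 = 144 ≡ 144 (mod 893)
12^4 ≡ 144^2 = 20736 ≡ 197 (mod 893)
12^8 ≡ 197^2 = 38809 ≡ 410 (mod 893)
12^16 ≡ 410^2 = 168100 ≡ 216 (mod 893)
12^32 ≡ 216^2 = 46656 ≡ 220 (mod 893)
12^64 ≡ 220^2 = 48400 ≡ 178 (mod 893)
12^128 ≡ 178^2 = 31684 ≡ 429 (mod 893)
12^256 ≡ 429^2 = 184041 ≡ 83 (mod 893)
12^512 ≡ 83^2 = 6889 ≡ 638 (mod 893)
892 = 512 + 256 + 64 + 32 + 16 + 8 + 4 in binary powers of 2.
So 12^892 ≡ 638 · 83 · 178 · 220 · 216 · 410 · 197 ≡ 178 (mod 893).
Since 178 ≠ 1, base 12 is a Fermat witness: 893 is composite.

178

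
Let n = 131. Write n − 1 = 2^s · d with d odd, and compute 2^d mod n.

131 − 1 = 130 = 2^1 · 65, so d = 65.
2^1 ≡ 2 (mod 131)
2^2 ≡ 2^2 = 4 ≡ 4 (mod 131)
2^4 ≡ 4^2 = 16 ≡ 16 (mod 131)
2^8 ≡ 16^2 = 256 ≡ 125 (mod 131)
2^16 ≡ 125^2 = 15625 ≡ 36 (mod 131)
2^32 ≡ 36^2 = 1296 ≡ 117 (mod 131)
2^64 ≡ 117^2 = 13689 ≡ 65 (mod 131)
65 = 64 + 1 in binary powers of 2.
So 2^65 ≡ 65 · 2 ≡ 130 (mod 131).
Since 2^d ≡ 130 (mod 131), base 2 does not prove 131 composite.

130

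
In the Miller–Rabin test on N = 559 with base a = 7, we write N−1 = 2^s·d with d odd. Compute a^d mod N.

343

559 − 1 = 558 = 2^1 · 279, so d = 279.
7^1 ≡ 7 (mod 559)
7^2 ≡ 7^2 = 49 ≡ 49 (mod 559)
7^4 ≡ 49^2 = 2401 ≡ 165 (mod 559)
7^8 ≡ 165^2 = 27225 ≡ 393 (mod 559)
7^16 ≡ 393^2 = 154449 ≡ 165 (mod 559)
7^32 ≡ 165^2 = 27225 ≡ 393 (mod 559)
7^64 ≡ 393^2 = 154449 ≡ 165 (mod 559)
7^128 ≡ 165^2 = 27225 ≡ 393 (mod 559)
7^256 ≡ 393^2 = 154449 ≡ 165 (mod 559)
279 = 256 + 16 + 4 + 2 + 1 in binary powers of 2.
So 7^279 ≡ 165 · 165 · 165 · 49 · 7 ≡ 343 (mod 559).
Squaring chain: 343; never reaches −1, so base 7 is a Miller–Rabin witness that 559 is composite.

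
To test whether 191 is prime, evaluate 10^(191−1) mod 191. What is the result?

10^1 ≡ 10 (mod 191)
10^2 ≡ 10^2 = 100 ≡ 100 (mod 191)
10^4 ≡ 100^2 = 10000 ≡ 68 (mod 191)
10^8 ≡ 68^2 = 4624 ≡ 40 (mod 191)
10^16 ≡ 40^2 = 1600 ≡ 72 (mod 191)
10^32 ≡ 72^2 = 5184 ≡ 27 (mod 191)
10^64 ≡ 27^2 = 729 ≡ 156 (mod 191)
10^128 ≡ 156^2 = 24336 ≡ 79 (mod 191)
190 = 128 + 32 + 16 + 8 + 4 + 2 in binary powers of 2.
So 10^190 ≡ 79 · 27 · 72 · 40 · 68 · 100 ≡ 1 (mod 191).
Since the result is 1, base 10 gives no evidence that 191 is composite.

1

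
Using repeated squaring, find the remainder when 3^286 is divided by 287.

32

3^1 ≡ 3 (mod 287)
3^2 ≡ 3^2 = 9 ≡ 9 (mod 287)
3^4 ≡ 9^2 = 81 ≡ 81 (mod 287)
3^8 ≡ 81^2 = 6561 ≡ 247 (mod 287)
3^16 ≡ 247^2 = 61009 ≡ 165 (mod 287)
3^32 ≡ 165^2 = 27225 ≡ 247 (mod 287)
3^64 ≡ 247^2 = 61009 ≡ 165 (mod 287)
3^128 ≡ 165^2 = 27225 ≡ 247 (mod 287)
3^256 ≡ 247^2 = 61009 ≡ 165 (mod 287)
286 = 256 + 16 + 8 + 4 + 2 in binary powers of 2.
So 3^286 ≡ 165 · 165 · 247 · 81 · 9 ≡ 32 (mod 287).
Since 32 ≠ 1, base 3 is a Fermat witness: 287 is composite.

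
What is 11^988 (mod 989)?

441

11^1 ≡ 11 (mod 989)
11^2 ≡ 11^2 = 121 ≡ 121 (mod 989)
11^4 ≡ 121^2 = 14641 ≡ 795 (mod 989)
11^8 ≡ 795^2 = 632025 ≡ 54 (mod 989)
11^16 ≡ 54^2 = 2916 ≡ 938 (mod 989)
11^32 ≡ 938^2 = 879844 ≡ 623 (mod 989)
11^64 ≡ 623^2 = 388129 ≡ 441 (mod 989)
11^128 ≡ 441^2 = 194481 ≡ 637 (mod 989)
11^256 ≡ 637^2 = 405769 ≡ 279 (mod 989)
11^512 ≡ 279^2 = 77841 ≡ 699 (mod 989)
988 = 512 + 256 + 128 + 64 + 16 + 8 + 4 in binary powers of 2.
So 11^988 ≡ 699 · 279 · 637 · 441 · 938 · 54 · 795 ≡ 441 (mod 989).
Since 441 ≠ 1, base 11 is a Fermat witness: 989 is composite.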